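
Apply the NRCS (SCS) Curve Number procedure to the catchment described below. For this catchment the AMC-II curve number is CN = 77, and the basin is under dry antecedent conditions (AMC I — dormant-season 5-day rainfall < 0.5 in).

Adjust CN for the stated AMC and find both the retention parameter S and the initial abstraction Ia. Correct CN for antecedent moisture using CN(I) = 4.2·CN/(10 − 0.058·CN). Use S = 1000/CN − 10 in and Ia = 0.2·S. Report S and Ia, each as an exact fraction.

S = 11500/1617 in ≈ 7.112 in; Ia = 2300/1617 in ≈ 1.422 in

Adjust CN=77 to AMC I: 4.2·77/(10 − 0.058·77) → (1617/5) ÷ (2767/500) = 161700/2767 ≈ 58.439
Retention S: 1000/CN − 10 with CN=58.439 → S = 11500/1617 ≈ 7.112 in
Ia = 0.2S: 0.2·7.112 = 1.422 in (exactly 2300/1617)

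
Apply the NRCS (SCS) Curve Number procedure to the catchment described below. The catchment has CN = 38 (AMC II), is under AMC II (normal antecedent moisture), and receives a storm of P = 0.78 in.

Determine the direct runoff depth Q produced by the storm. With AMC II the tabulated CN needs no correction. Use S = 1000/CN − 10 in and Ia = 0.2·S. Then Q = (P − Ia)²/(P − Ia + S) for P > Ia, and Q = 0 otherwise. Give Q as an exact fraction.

Q = 0 in ≈ 0.000 in

AMC II — tabulated CN = 38 applies directly.
S = 1000/38 − 10 = 310/19 in ≈ 16.316 in
Ia = 0.2·(310/19) = 62/19 in ≈ 3.263 in
P = 0.780 ≤ Ia = 3.263 in: entire storm abstracted, Q = 0.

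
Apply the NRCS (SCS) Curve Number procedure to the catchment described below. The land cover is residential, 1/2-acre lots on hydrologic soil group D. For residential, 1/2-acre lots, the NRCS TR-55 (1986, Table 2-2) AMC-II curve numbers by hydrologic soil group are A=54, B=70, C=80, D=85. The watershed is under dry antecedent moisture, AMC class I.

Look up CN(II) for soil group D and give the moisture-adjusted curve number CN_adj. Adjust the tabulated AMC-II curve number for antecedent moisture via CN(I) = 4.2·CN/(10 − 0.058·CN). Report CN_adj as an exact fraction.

CN_adj = 11900/169 ≈ 70.414

NRCS table: residential, 1/2-acre lots, soil group D → CN(II) = 85
Adjust CN=85 to AMC I: 4.2·85/(10 − 0.058·85) → 357 ÷ (507/100) = 11900/169 ≈ 70.414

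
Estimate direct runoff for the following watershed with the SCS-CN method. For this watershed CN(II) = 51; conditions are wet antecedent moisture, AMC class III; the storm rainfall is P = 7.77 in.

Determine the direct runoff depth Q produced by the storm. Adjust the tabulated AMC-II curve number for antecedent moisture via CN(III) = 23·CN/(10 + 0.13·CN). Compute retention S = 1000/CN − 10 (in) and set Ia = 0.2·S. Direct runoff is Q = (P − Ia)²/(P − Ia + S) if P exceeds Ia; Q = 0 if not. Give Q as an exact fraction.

CN(III) from CN(II)=51: (23·51)/(10 + 0.13·51) = 117300/1663 ≈ 70.535
Retention S: 1000/CN − 10 with CN=70.535 → S = 4900/1173 ≈ 4.177 in
Ia = 0.2S: 0.2·4.177 = 0.835 in (exactly 980/1173)
P − Ia = 7.770 − 0.835 = 813421/117300 ≈ 6.935 in (> 0, runoff occurs)
Q: (813421/117300)² ÷ (1303421/117300) = 94521960463/21841611900 in (≈ 4.328 in)

Q = 94521960463/21841611900 in ≈ 4.328 in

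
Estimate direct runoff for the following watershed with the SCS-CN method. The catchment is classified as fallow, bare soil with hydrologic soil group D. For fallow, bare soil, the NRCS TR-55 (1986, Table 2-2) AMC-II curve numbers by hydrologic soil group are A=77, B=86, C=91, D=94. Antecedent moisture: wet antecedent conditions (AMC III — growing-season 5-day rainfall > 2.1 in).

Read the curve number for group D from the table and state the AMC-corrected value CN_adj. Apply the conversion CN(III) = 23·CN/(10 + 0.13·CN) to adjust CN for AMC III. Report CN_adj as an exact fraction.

NRCS table: fallow, bare soil, soil group D → CN(II) = 94
Wet (AMC III): CN(III) = 23·94/(10 + 0.13·94) = 2162/(1111/50) = 108100/1111 ≈ 97.300

CN_adj = 108100/1111 ≈ 97.300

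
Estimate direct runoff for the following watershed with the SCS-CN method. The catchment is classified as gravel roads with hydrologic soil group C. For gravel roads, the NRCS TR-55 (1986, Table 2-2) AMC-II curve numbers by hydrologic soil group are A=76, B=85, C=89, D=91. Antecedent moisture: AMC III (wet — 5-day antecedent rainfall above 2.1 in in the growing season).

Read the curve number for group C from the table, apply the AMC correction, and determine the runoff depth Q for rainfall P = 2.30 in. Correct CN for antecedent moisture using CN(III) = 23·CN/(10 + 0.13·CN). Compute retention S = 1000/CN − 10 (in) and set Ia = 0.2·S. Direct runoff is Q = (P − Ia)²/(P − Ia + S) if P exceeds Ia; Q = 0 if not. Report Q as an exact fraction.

Q = 2014304161/1143884070 in ≈ 1.761 in

NRCS table: gravel roads, soil group C → CN(II) = 89
Wet (AMC III): CN(III) = 23·89/(10 + 0.13·89) = 2047/(2157/100) = 204700/2157 ≈ 94.900
Max retention: S = 1000/(204700/2157) − 10 = 1100/2047 in (≈ 0.537 in)
Ia = 0.2S: 0.2·0.537 = 0.107 in (exactly 220/2047)
P − Ia = 2.300 − 0.107 = 44881/20470 ≈ 2.193 in (> 0, runoff occurs)
Q: (44881/20470)² ÷ (55881/20470) = 2014304161/1143884070 in (≈ 1.761 in)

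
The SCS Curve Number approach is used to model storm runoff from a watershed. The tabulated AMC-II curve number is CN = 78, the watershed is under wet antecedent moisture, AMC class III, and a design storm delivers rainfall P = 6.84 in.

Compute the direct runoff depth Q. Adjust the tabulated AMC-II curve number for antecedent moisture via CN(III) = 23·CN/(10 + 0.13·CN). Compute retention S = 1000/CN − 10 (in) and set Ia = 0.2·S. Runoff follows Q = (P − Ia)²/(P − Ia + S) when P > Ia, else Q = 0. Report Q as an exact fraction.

Q = 21870564769/3933053475 in ≈ 5.561 in

Adjust CN=78 to AMC III: 23·78/(10 + 0.13·78) → 1794 ÷ (1007/50) = 89700/1007 ≈ 89.076
Retention S: 1000/CN − 10 with CN=89.076 → S = 1100/897 ≈ 1.226 in
Ia = 0.2·(1100/897) = 220/897 in ≈ 0.245 in
P − Ia = 6.840 − 0.245 = 147887/22425 ≈ 6.595 in (> 0, runoff occurs)
Q = (147887/22425)²/((147887/22425) + 1100/897) = (21870564769/502880625)/(175387/22425) = 21870564769/3933053475 in ≈ 5.561 in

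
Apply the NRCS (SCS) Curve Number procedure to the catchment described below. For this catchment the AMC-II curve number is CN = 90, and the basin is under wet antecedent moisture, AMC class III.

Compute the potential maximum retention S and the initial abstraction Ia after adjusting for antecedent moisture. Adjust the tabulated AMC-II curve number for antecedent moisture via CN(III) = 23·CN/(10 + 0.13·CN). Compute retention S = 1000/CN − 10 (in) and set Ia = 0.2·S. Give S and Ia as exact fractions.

S = 100/207 in ≈ 0.483 in; Ia = 20/207 in ≈ 0.097 in

Adjust CN=90 to AMC III: 23·90/(10 + 0.13·90) → 2070 ÷ (217/10) = 20700/217 ≈ 95.392
Max retention: S = 1000/(20700/217) − 10 = 100/207 in (≈ 0.483 in)
Initial abstraction Ia = S/5 = (100/207)/5 = 20/207 ≈ 0.097 in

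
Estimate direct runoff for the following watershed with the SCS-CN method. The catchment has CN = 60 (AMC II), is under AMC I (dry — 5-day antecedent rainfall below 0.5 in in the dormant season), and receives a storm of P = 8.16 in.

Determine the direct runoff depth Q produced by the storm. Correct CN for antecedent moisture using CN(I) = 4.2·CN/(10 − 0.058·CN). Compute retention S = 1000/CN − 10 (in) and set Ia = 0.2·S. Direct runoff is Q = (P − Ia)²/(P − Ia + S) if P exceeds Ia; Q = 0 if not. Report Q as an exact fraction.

Q = 15413476/12935475 in ≈ 1.192 in

CN(I) from CN(II)=60: (4.2·60)/(10 − 0.058·60) = 6300/163 ≈ 38.650
Retention S: 1000/CN − 10 with CN=38.650 → S = 1000/63 ≈ 15.873 in
Initial abstraction Ia = S/5 = (1000/63)/5 = 200/63 ≈ 3.175 in
Since P=8.160 > Ia=3.175: effective rainfall P−Ia = 7852/1575 in
Runoff Q = (P−Ia)²/(P−Ia+S) = (4.985)²/(4.985+15.873) = 15413476/12935475 ≈ 1.192 in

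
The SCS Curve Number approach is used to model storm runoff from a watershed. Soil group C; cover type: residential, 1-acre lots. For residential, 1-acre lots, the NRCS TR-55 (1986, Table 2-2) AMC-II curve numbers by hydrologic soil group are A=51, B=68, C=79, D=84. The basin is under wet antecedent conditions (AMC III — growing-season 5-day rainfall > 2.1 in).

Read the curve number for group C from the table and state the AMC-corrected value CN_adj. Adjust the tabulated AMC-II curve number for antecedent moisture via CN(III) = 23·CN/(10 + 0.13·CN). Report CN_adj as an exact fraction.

CN_adj = 181700/2027 ≈ 89.640

NRCS table: residential, 1-acre lots, soil group C → CN(II) = 79
Wet (AMC III): CN(III) = 23·79/(10 + 0.13·79) = 1817/(2027/100) = 181700/2027 ≈ 89.640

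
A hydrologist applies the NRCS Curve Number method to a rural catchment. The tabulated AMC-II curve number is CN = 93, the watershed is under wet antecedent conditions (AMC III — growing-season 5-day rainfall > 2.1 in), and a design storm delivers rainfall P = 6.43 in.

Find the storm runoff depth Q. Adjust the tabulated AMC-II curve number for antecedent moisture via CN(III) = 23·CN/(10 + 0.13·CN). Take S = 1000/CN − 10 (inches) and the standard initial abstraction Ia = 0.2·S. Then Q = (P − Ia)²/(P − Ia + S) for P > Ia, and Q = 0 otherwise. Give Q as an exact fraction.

Adjust CN=93 to AMC III: 23·93/(10 + 0.13·93) → 2139 ÷ (2209/100) = 213900/2209 ≈ 96.831
Max retention: S = 1000/(213900/2209) − 10 = 700/2139 in (≈ 0.327 in)
Ia = 0.2·(700/2139) = 140/2139 in ≈ 0.065 in
P − Ia = 6.430 − 0.065 = 1361377/213900 ≈ 6.365 in (> 0, runoff occurs)
Runoff Q = (P−Ia)²/(P−Ia+S) = (6.365)²/(6.365+0.327) = 1853347336129/306171540300 ≈ 6.053 in

Q = 1853347336129/306171540300 in ≈ 6.053 in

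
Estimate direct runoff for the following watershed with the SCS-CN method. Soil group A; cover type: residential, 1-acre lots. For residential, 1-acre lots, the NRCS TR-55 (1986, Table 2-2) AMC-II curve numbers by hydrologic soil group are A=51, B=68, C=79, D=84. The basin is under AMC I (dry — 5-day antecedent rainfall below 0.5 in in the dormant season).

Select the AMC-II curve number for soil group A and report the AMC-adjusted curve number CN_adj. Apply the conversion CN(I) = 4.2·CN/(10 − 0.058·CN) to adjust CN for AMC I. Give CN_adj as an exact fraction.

NRCS table: residential, 1-acre lots, soil group A → CN(II) = 51
Dry (AMC I): CN(I) = 4.2·51/(10 − 0.058·51) = (1071/5)/(3521/500) = 15300/503 ≈ 30.417

CN_adj = 15300/503 ≈ 30.417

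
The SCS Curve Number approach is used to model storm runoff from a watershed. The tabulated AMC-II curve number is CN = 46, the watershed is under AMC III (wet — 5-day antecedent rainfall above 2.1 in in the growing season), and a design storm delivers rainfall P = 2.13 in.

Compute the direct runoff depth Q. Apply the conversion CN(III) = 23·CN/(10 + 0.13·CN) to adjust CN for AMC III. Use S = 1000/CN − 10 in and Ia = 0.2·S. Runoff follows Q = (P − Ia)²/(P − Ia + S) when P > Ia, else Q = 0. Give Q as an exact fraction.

Q = 1147663443/5795671100 in ≈ 0.198 in

CN(III) from CN(II)=46: (23·46)/(10 + 0.13·46) = 52900/799 ≈ 66.208
Max retention: S = 1000/(52900/799) − 10 = 2700/529 in (≈ 5.104 in)
Ia = 0.2S: 0.2·5.104 = 1.021 in (exactly 540/529)
P − Ia = 2.130 − 1.021 = 58677/52900 ≈ 1.109 in (> 0, runoff occurs)
Runoff Q = (P−Ia)²/(P−Ia+S) = (1.109)²/(1.109+5.104) = 1147663443/5795671100 ≈ 0.198 in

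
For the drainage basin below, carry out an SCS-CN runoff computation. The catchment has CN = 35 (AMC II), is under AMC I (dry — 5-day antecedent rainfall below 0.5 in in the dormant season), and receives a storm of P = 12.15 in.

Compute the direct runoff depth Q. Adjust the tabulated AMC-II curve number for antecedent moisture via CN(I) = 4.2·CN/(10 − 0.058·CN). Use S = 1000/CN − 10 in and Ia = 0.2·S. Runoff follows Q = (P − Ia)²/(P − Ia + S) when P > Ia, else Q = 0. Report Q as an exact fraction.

Q = 94497841/410779740 in ≈ 0.230 in

CN(I) from CN(II)=35: (4.2·35)/(10 − 0.058·35) = 14700/797 ≈ 18.444
S = 1000/(14700/797) − 10 = 6500/147 in ≈ 44.218 in
Initial abstraction Ia = S/5 = (6500/147)/5 = 1300/147 ≈ 8.844 in
P − Ia = 12.150 − 8.844 = 9721/2940 ≈ 3.306 in (> 0, runoff occurs)
Q: (9721/2940)² ÷ (139721/2940) = 94497841/410779740 in (≈ 0.230 in)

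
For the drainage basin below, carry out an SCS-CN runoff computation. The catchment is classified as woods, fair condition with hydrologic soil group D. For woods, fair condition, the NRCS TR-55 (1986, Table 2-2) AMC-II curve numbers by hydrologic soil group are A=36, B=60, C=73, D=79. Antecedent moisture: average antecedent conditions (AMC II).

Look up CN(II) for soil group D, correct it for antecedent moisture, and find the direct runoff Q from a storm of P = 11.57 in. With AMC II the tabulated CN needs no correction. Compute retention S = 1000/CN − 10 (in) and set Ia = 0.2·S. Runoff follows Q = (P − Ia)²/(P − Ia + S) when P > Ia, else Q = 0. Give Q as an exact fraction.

NRCS table: woods, fair condition, soil group D → CN(II) = 79
CN(II) = 79; AMC II needs no correction.
Retention S: 1000/CN − 10 with CN=79.000 → S = 210/79 ≈ 2.658 in
Ia = 0.2S: 0.2·2.658 = 0.532 in (exactly 42/79)
Excess rainfall: 11.570 − 0.532 = 11.038 in; P > Ia so Q > 0
Q: (87203/7900)² ÷ (108203/7900) = 7604363209/854803700 in (≈ 8.896 in)

Q = 7604363209/854803700 in ≈ 8.896 in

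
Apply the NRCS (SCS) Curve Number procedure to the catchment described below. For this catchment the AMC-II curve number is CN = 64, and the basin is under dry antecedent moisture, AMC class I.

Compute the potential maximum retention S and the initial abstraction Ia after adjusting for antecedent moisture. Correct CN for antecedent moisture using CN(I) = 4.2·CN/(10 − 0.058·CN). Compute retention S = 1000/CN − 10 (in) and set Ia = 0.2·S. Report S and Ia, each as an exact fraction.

S = 375/28 in ≈ 13.393 in; Ia = 75/28 in ≈ 2.679 in

Adjust CN=64 to AMC I: 4.2·64/(10 − 0.058·64) → (1344/5) ÷ (786/125) = 5600/131 ≈ 42.748
S = 1000/(5600/131) − 10 = 375/28 in ≈ 13.393 in
Ia = 0.2S: 0.2·13.393 = 2.679 in (exactly 75/28)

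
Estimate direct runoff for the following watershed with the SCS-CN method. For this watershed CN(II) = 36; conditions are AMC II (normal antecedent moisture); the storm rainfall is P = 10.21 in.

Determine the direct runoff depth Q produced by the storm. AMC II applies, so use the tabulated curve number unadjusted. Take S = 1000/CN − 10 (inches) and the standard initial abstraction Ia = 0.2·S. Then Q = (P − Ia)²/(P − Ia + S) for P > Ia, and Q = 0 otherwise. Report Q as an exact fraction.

Average conditions: CN = 36 (no AMC adjustment).
Retention S: 1000/CN − 10 with CN=36.000 → S = 160/9 ≈ 17.778 in
Ia = 0.2S: 0.2·17.778 = 3.556 in (exactly 32/9)
Excess rainfall: 10.210 − 3.556 = 6.654 in; P > Ia so Q > 0
Runoff Q = (P−Ia)²/(P−Ia+S) = (6.654)²/(6.654+17.778) = 35868121/19790100 ≈ 1.812 in

Q = 35868121/19790100 in ≈ 1.812 in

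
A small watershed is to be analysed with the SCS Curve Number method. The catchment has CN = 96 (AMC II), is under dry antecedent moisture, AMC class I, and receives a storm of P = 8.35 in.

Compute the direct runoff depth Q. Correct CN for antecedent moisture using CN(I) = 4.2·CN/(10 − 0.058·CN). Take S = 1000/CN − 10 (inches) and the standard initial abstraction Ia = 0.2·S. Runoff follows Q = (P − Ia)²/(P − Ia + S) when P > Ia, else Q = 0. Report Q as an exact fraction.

Q = 105493441/14516460 in ≈ 7.267 in

Adjust CN=96 to AMC I: 4.2·96/(10 − 0.058·96) → (2016/5) ÷ (554/125) = 25200/277 ≈ 90.975
Max retention: S = 1000/(25200/277) − 10 = 125/126 in (≈ 0.992 in)
Ia = 0.2S: 0.2·0.992 = 0.198 in (exactly 25/126)
Excess rainfall: 8.350 − 0.198 = 8.152 in; P > Ia so Q > 0
Q = (10271/1260)²/((10271/1260) + 125/126) = (105493441/1587600)/(11521/1260) = 105493441/14516460 in ≈ 7.267 in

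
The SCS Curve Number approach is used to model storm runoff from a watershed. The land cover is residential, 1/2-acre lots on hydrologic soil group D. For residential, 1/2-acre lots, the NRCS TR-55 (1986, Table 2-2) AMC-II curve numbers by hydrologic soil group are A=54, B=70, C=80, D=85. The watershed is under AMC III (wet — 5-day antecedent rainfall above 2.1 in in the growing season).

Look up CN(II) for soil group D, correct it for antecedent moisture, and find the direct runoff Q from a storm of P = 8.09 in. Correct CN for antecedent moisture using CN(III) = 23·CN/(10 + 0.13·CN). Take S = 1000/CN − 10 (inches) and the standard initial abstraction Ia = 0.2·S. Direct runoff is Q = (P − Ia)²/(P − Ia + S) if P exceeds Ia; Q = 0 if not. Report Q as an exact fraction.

NRCS table: residential, 1/2-acre lots, soil group D → CN(II) = 85
Adjust CN=85 to AMC III: 23·85/(10 + 0.13·85) → 1955 ÷ (421/20) = 39100/421 ≈ 92.874
Retention S: 1000/CN − 10 with CN=92.874 → S = 300/391 ≈ 0.767 in
Ia = 0.2·(300/391) = 60/391 in ≈ 0.153 in
Since P=8.090 > Ia=0.153: effective rainfall P−Ia = 310319/39100 in
Runoff Q = (P−Ia)²/(P−Ia+S) = (7.937)²/(7.937+0.767) = 96297881761/13306472900 ≈ 7.237 in

Q = 96297881761/13306472900 in ≈ 7.237 in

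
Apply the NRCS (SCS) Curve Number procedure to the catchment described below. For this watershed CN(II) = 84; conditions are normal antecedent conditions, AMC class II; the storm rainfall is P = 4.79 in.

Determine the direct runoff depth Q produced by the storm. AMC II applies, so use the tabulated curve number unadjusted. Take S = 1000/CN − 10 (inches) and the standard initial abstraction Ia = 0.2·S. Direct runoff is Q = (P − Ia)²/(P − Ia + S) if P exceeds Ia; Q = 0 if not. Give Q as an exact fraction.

AMC II — tabulated CN = 84 applies directly.
S = 1000/84 − 10 = 40/21 in ≈ 1.905 in
Ia = 0.2S: 0.2·1.905 = 0.381 in (exactly 8/21)
P − Ia = 4.790 − 0.381 = 9259/2100 ≈ 4.409 in (> 0, runoff occurs)
Q: (9259/2100)² ÷ (13259/2100) = 85729081/27843900 in (≈ 3.079 in)

Q = 85729081/27843900 in ≈ 3.079 in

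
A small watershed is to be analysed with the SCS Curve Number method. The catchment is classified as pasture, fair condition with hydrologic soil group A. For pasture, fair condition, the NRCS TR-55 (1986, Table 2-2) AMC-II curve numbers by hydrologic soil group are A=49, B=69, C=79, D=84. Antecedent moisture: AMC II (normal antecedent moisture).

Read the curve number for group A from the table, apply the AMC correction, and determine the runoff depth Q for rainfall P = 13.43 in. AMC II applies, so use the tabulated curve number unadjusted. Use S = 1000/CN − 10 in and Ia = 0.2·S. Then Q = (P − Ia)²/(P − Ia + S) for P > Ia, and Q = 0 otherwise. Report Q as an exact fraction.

NRCS table: pasture, fair condition, soil group A → CN(II) = 49
CN(II) = 49; AMC II needs no correction.
Retention S: 1000/CN − 10 with CN=49.000 → S = 510/49 ≈ 10.408 in
Initial abstraction Ia = S/5 = (510/49)/5 = 102/49 ≈ 2.082 in
P − Ia = 13.430 − 2.082 = 55607/4900 ≈ 11.348 in (> 0, runoff occurs)
Runoff Q = (P−Ia)²/(P−Ia+S) = (11.348)²/(11.348+10.408) = 181890497/30727900 ≈ 5.919 in

Q = 181890497/30727900 in ≈ 5.919 in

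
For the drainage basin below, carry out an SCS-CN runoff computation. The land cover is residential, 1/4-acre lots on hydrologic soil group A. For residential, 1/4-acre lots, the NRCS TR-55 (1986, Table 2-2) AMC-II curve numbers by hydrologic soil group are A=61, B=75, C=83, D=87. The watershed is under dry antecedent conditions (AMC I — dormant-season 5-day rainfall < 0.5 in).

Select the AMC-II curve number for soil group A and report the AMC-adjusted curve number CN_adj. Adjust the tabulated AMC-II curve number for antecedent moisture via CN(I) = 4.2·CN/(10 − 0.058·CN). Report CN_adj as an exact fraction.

NRCS table: residential, 1/4-acre lots, soil group A → CN(II) = 61
Dry (AMC I): CN(I) = 4.2·61/(10 − 0.058·61) = (1281/5)/(3231/500) = 42700/1077 ≈ 39.647

CN_adj = 42700/1077 ≈ 39.647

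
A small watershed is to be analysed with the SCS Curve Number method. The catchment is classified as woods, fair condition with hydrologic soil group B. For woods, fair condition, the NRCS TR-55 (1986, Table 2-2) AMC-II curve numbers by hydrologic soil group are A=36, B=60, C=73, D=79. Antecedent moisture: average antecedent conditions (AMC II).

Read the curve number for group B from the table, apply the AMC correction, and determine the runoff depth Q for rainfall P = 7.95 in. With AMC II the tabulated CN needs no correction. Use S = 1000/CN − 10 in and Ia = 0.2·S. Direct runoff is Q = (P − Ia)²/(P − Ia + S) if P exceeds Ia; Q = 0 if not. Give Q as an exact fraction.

Q = 157609/47820 in ≈ 3.296 in

NRCS table: woods, fair condition, soil group B → CN(II) = 60
CN(II) = 60; AMC II needs no correction.
S = 1000/60 − 10 = 20/3 in ≈ 6.667 in
Ia = 0.2·(20/3) = 4/3 in ≈ 1.333 in
Since P=7.950 > Ia=1.333: effective rainfall P−Ia = 397/60 in
Runoff Q = (P−Ia)²/(P−Ia+S) = (6.617)²/(6.617+6.667) = 157609/47820 ≈ 3.296 in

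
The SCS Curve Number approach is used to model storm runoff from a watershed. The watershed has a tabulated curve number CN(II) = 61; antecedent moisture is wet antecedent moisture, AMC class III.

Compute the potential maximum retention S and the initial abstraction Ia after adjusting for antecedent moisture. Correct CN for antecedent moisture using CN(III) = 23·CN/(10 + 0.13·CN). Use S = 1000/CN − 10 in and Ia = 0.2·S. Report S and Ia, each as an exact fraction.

S = 3900/1403 in ≈ 2.780 in; Ia = 780/1403 in ≈ 0.556 in

CN(III) from CN(II)=61: (23·61)/(10 + 0.13·61) = 140300/1793 ≈ 78.249
Max retention: S = 1000/(140300/1793) − 10 = 3900/1403 in (≈ 2.780 in)
Initial abstraction Ia = S/5 = (3900/1403)/5 = 780/1403 ≈ 0.556 in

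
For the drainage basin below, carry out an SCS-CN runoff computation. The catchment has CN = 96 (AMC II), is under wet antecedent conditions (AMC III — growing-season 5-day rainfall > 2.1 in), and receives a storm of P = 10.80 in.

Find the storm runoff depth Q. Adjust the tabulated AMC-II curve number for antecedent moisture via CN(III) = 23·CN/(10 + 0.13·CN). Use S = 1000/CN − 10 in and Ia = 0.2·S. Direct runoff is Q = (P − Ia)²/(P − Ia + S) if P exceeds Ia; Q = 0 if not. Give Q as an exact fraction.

Q = 55160329/5210880 in ≈ 10.586 in

Wet (AMC III): CN(III) = 23·96/(10 + 0.13·96) = 2208/(562/25) = 27600/281 ≈ 98.221
S = 1000/(27600/281) − 10 = 25/138 in ≈ 0.181 in
Ia = 0.2S: 0.2·0.181 = 0.036 in (exactly 5/138)
P − Ia = 10.800 − 0.036 = 7427/690 ≈ 10.764 in (> 0, runoff occurs)
Runoff Q = (P−Ia)²/(P−Ia+S) = (10.764)²/(10.764+0.181) = 55160329/5210880 ≈ 10.586 in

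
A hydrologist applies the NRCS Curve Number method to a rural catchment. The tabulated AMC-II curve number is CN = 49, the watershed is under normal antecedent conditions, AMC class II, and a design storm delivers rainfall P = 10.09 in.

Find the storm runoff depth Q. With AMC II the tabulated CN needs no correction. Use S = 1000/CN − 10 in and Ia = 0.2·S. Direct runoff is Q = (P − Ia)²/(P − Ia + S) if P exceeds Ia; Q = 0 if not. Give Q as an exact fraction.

Q = 1539856081/442180900 in ≈ 3.482 in

CN(II) = 49; AMC II needs no correction.
Max retention: S = 1000/49 − 10 = 510/49 in (≈ 10.408 in)
Ia = 0.2·(510/49) = 102/49 in ≈ 2.082 in
P − Ia = 10.090 − 2.082 = 39241/4900 ≈ 8.008 in (> 0, runoff occurs)
Q = (39241/4900)²/((39241/4900) + 510/49) = (1539856081/24010000)/(90241/4900) = 1539856081/442180900 in ≈ 3.482 in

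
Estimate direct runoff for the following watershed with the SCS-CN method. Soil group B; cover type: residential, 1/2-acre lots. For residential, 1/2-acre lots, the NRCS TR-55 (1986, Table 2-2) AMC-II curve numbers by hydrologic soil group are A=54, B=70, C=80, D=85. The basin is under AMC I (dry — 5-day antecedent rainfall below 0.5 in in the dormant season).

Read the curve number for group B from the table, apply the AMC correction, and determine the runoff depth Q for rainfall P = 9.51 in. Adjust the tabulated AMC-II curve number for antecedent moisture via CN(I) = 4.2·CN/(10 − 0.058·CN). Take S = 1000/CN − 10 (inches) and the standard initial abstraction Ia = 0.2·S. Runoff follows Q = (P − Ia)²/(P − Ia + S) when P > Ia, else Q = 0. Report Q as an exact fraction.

NRCS table: residential, 1/2-acre lots, soil group B → CN(II) = 70
Adjust CN=70 to AMC I: 4.2·70/(10 − 0.058·70) → 294 ÷ (297/50) = 4900/99 ≈ 49.495
Retention S: 1000/CN − 10 with CN=49.495 → S = 500/49 ≈ 10.204 in
Initial abstraction Ia = S/5 = (500/49)/5 = 100/49 ≈ 2.041 in
Excess rainfall: 9.510 − 2.041 = 7.469 in; P > Ia so Q > 0
Q: (36599/4900)² ÷ (86599/4900) = 1339486801/424335100 in (≈ 3.157 in)

Q = 1339486801/424335100 in ≈ 3.157 in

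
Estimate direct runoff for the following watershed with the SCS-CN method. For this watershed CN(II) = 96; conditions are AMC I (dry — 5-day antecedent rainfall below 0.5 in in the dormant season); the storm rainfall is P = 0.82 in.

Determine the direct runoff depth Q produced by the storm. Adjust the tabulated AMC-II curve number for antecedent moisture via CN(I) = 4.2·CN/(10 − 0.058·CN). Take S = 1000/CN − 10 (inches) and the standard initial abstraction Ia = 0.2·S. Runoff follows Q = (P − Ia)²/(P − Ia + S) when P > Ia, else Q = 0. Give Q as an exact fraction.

CN(I) from CN(II)=96: (4.2·96)/(10 − 0.058·96) = 25200/277 ≈ 90.975
Max retention: S = 1000/(25200/277) − 10 = 125/126 in (≈ 0.992 in)
Initial abstraction Ia = S/5 = (125/126)/5 = 25/126 ≈ 0.198 in
Since P=0.820 > Ia=0.198: effective rainfall P−Ia = 979/1575 in
Runoff Q = (P−Ia)²/(P−Ia+S) = (0.622)²/(0.622+0.992) = 1916882/8005725 ≈ 0.239 in

Q = 1916882/8005725 in ≈ 0.239 in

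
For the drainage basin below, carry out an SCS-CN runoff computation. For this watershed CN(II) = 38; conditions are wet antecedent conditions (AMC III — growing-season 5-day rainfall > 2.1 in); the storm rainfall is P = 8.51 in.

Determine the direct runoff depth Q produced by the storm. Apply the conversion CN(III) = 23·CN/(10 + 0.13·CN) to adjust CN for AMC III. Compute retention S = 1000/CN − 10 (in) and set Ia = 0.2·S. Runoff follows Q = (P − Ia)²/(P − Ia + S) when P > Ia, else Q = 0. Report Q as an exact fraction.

CN(III) from CN(II)=38: (23·38)/(10 + 0.13·38) = 43700/747 ≈ 58.501
S = 1000/(43700/747) − 10 = 3100/437 in ≈ 7.094 in
Initial abstraction Ia = S/5 = (3100/437)/5 = 620/437 ≈ 1.419 in
P − Ia = 8.510 − 1.419 = 309887/43700 ≈ 7.091 in (> 0, runoff occurs)
Q: (309887/43700)² ÷ (619887/43700) = 96029952769/27089061900 in (≈ 3.545 in)

Q = 96029952769/27089061900 in ≈ 3.545 in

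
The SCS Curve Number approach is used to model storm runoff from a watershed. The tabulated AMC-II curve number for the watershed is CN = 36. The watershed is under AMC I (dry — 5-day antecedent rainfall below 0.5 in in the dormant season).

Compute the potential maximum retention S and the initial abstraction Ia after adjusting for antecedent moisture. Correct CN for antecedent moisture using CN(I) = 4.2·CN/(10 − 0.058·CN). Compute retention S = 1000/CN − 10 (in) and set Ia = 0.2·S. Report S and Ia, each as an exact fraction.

Dry (AMC I): CN(I) = 4.2·36/(10 − 0.058·36) = (756/5)/(989/125) = 18900/989 ≈ 19.110
Retention S: 1000/CN − 10 with CN=19.110 → S = 8000/189 ≈ 42.328 in
Initial abstraction Ia = S/5 = (8000/189)/5 = 1600/189 ≈ 8.466 in

S = 8000/189 in ≈ 42.328 in; Ia = 1600/189 in ≈ 8.466 in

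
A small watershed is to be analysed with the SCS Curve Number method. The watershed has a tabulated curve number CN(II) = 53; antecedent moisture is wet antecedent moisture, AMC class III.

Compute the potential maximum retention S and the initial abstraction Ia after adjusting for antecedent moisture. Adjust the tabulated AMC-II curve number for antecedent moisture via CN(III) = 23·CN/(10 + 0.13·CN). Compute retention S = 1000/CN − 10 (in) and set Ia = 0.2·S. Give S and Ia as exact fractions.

Adjust CN=53 to AMC III: 23·53/(10 + 0.13·53) → 1219 ÷ (1689/100) = 121900/1689 ≈ 72.173
S = 1000/(121900/1689) − 10 = 4700/1219 in ≈ 3.856 in
Initial abstraction Ia = S/5 = (4700/1219)/5 = 940/1219 ≈ 0.771 in

S = 4700/1219 in ≈ 3.856 in; Ia = 940/1219 in ≈ 0.771 in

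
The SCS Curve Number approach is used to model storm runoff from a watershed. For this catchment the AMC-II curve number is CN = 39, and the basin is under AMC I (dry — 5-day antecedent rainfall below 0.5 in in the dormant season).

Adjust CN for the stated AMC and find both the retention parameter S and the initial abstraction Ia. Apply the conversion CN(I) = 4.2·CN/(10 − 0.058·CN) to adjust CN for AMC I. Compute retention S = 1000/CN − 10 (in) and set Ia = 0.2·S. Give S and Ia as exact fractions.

Dry (AMC I): CN(I) = 4.2·39/(10 − 0.058·39) = (819/5)/(3869/500) = 81900/3869 ≈ 21.168
S = 1000/(81900/3869) − 10 = 30500/819 in ≈ 37.241 in
Ia = 0.2·(30500/819) = 6100/819 in ≈ 7.448 in

S = 30500/819 in ≈ 37.241 in; Ia = 6100/819 in ≈ 7.448 in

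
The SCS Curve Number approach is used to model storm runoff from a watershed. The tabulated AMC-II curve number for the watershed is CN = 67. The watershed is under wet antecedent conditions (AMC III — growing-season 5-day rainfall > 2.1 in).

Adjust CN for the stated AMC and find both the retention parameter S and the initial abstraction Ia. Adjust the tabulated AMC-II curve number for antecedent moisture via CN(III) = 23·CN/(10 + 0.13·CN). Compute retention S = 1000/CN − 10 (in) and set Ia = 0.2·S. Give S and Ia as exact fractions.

Wet (AMC III): CN(III) = 23·67/(10 + 0.13·67) = 1541/(1871/100) = 154100/1871 ≈ 82.362
S = 1000/(154100/1871) − 10 = 3300/1541 in ≈ 2.141 in
Initial abstraction Ia = S/5 = (3300/1541)/5 = 660/1541 ≈ 0.428 in

S = 3300/1541 in ≈ 2.141 in; Ia = 660/1541 in ≈ 0.428 in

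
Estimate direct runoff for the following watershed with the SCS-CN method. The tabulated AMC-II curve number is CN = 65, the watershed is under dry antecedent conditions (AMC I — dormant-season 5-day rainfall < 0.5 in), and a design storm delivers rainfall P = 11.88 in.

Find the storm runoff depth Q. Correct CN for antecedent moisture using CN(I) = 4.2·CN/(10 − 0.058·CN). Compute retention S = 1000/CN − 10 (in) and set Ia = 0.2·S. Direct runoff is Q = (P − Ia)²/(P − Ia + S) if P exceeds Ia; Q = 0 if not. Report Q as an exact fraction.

CN(I) from CN(II)=65: (4.2·65)/(10 − 0.058·65) = 3900/89 ≈ 43.820
Retention S: 1000/CN − 10 with CN=43.820 → S = 500/39 ≈ 12.821 in
Initial abstraction Ia = S/5 = (500/39)/5 = 100/39 ≈ 2.564 in
P − Ia = 11.880 − 2.564 = 9083/975 ≈ 9.316 in (> 0, runoff occurs)
Q = (9083/975)²/((9083/975) + 500/39) = (82500889/950625)/(21583/975) = 82500889/21043425 in ≈ 3.921 in

Q = 82500889/21043425 in ≈ 3.921 in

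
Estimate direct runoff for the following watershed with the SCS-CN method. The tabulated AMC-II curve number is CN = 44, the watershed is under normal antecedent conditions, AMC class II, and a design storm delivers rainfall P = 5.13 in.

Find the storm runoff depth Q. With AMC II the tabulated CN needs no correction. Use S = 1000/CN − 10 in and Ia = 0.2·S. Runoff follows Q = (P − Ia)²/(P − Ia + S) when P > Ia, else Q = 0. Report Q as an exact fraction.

Q = 8082649/18527300 in ≈ 0.436 in

CN(II) = 44; AMC II needs no correction.
Retention S: 1000/CN − 10 with CN=44.000 → S = 140/11 ≈ 12.727 in
Initial abstraction Ia = S/5 = (140/11)/5 = 28/11 ≈ 2.545 in
P − Ia = 5.130 − 2.545 = 2843/1100 ≈ 2.585 in (> 0, runoff occurs)
Q = (2843/1100)²/((2843/1100) + 140/11) = (8082649/1210000)/(16843/1100) = 8082649/18527300 in ≈ 0.436 in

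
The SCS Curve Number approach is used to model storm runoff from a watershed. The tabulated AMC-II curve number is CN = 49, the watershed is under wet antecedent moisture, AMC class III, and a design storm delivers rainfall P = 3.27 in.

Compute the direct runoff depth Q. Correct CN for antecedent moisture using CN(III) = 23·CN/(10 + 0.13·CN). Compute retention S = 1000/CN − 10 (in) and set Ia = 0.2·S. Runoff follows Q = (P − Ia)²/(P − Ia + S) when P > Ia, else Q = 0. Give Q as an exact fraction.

CN(III) from CN(II)=49: (23·49)/(10 + 0.13·49) = 112700/1637 ≈ 68.845
Max retention: S = 1000/(112700/1637) − 10 = 5100/1127 in (≈ 4.525 in)
Initial abstraction Ia = S/5 = (5100/1127)/5 = 1020/1127 ≈ 0.905 in
Excess rainfall: 3.270 − 0.905 = 2.365 in; P > Ia so Q > 0
Q: (266529/112700)² ÷ (776529/112700) = 7893078649/9723868700 in (≈ 0.812 in)

Q = 7893078649/9723868700 in ≈ 0.812 in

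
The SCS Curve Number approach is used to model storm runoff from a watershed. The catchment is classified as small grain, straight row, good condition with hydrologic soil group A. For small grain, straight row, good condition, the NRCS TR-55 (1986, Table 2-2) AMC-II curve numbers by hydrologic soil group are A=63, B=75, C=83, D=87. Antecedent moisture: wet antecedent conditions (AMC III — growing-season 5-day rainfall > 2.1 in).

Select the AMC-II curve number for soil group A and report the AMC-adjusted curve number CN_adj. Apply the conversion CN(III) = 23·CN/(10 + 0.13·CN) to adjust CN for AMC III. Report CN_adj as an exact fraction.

NRCS table: small grain, straight row, good condition, soil group A → CN(II) = 63
Wet (AMC III): CN(III) = 23·63/(10 + 0.13·63) = 1449/(1819/100) = 144900/1819 ≈ 79.659

CN_adj = 144900/1819 ≈ 79.659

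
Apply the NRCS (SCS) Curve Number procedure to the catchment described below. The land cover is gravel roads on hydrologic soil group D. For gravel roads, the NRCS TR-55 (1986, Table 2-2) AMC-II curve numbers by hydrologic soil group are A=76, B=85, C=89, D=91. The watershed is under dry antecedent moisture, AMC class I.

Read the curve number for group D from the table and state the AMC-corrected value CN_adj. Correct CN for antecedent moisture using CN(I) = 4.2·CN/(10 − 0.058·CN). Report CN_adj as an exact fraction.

CN_adj = 63700/787 ≈ 80.940

NRCS table: gravel roads, soil group D → CN(II) = 91
Dry (AMC I): CN(I) = 4.2·91/(10 − 0.058·91) = (1911/5)/(2361/500) = 63700/787 ≈ 80.940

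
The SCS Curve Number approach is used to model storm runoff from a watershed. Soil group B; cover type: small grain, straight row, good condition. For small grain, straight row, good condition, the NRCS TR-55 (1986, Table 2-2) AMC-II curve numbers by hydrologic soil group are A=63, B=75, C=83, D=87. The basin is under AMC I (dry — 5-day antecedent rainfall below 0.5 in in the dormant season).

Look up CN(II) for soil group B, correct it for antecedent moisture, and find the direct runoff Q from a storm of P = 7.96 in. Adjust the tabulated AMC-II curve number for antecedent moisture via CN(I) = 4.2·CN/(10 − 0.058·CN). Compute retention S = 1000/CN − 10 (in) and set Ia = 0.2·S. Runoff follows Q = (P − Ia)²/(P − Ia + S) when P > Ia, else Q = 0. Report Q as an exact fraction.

NRCS table: small grain, straight row, good condition, soil group B → CN(II) = 75
Dry (AMC I): CN(I) = 4.2·75/(10 − 0.058·75) = 315/(113/20) = 6300/113 ≈ 55.752
Max retention: S = 1000/(6300/113) − 10 = 500/63 in (≈ 7.937 in)
Ia = 0.2·(500/63) = 100/63 in ≈ 1.587 in
Excess rainfall: 7.960 − 1.587 = 6.373 in; P > Ia so Q > 0
Runoff Q = (P−Ia)²/(P−Ia+S) = (6.373)²/(6.373+7.937) = 100741369/35495775 ≈ 2.838 in

Q = 100741369/35495775 in ≈ 2.838 in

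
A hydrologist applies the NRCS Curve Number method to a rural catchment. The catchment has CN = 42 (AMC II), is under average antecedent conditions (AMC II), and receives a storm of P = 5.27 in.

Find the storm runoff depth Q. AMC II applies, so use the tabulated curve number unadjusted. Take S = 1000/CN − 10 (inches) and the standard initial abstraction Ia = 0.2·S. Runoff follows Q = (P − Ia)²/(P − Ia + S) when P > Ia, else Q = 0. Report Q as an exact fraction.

Average conditions: CN = 42 (no AMC adjustment).
Retention S: 1000/CN − 10 with CN=42.000 → S = 290/21 ≈ 13.810 in
Ia = 0.2S: 0.2·13.810 = 2.762 in (exactly 58/21)
Since P=5.270 > Ia=2.762: effective rainfall P−Ia = 5267/2100 in
Q = (5267/2100)²/((5267/2100) + 290/21) = (27741289/4410000)/(34267/2100) = 27741289/71960700 in ≈ 0.386 in

Q = 27741289/71960700 in ≈ 0.386 in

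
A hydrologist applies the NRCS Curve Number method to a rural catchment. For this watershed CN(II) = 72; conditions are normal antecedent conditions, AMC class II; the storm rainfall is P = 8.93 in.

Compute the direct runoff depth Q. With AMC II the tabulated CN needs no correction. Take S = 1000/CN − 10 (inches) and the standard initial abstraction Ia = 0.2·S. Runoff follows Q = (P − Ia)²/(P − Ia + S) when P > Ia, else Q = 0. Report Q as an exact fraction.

CN(II) = 72; AMC II needs no correction.
S = 1000/72 − 10 = 35/9 in ≈ 3.889 in
Ia = 0.2·(35/9) = 7/9 in ≈ 0.778 in
P − Ia = 8.930 − 0.778 = 7337/900 ≈ 8.152 in (> 0, runoff occurs)
Q = (7337/900)²/((7337/900) + 35/9) = (53831569/810000)/(10837/900) = 53831569/9753300 in ≈ 5.519 in

Q = 53831569/9753300 in ≈ 5.519 in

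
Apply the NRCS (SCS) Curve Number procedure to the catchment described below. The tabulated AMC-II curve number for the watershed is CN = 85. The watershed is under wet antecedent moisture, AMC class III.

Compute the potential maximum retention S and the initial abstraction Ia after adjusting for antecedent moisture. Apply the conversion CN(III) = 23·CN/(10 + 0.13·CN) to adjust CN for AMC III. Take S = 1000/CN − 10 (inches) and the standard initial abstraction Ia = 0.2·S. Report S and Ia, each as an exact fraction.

CN(III) from CN(II)=85: (23·85)/(10 + 0.13·85) = 39100/421 ≈ 92.874
Max retention: S = 1000/(39100/421) − 10 = 300/391 in (≈ 0.767 in)
Ia = 0.2·(300/391) = 60/391 in ≈ 0.153 in

S = 300/391 in ≈ 0.767 in; Ia = 60/391 in ≈ 0.153 in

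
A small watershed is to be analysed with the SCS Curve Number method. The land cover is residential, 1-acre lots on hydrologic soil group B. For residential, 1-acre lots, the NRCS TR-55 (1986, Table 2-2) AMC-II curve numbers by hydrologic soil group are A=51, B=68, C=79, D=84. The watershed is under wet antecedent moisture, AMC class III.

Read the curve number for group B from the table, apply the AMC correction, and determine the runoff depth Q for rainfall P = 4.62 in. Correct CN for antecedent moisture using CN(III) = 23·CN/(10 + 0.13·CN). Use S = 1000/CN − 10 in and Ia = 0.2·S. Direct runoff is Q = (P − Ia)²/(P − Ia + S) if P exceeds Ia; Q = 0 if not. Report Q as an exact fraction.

Q = 6776747041/2391375550 in ≈ 2.834 in

NRCS table: residential, 1-acre lots, soil group B → CN(II) = 68
Wet (AMC III): CN(III) = 23·68/(10 + 0.13·68) = 1564/(471/25) = 39100/471 ≈ 83.015
S = 1000/(39100/471) − 10 = 800/391 in ≈ 2.046 in
Ia = 0.2·(800/391) = 160/391 in ≈ 0.409 in
Since P=4.620 > Ia=0.409: effective rainfall P−Ia = 82321/19550 in
Q = (82321/19550)²/((82321/19550) + 800/391) = (6776747041/382202500)/(122321/19550) = 6776747041/2391375550 in ≈ 2.834 in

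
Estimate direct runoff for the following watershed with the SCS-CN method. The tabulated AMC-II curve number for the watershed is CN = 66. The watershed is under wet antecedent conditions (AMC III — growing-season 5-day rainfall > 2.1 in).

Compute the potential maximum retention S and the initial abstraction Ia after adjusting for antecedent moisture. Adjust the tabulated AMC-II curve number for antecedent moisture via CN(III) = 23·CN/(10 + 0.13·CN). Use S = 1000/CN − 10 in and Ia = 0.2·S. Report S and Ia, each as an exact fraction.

S = 1700/759 in ≈ 2.240 in; Ia = 340/759 in ≈ 0.448 in

Wet (AMC III): CN(III) = 23·66/(10 + 0.13·66) = 1518/(929/50) = 75900/929 ≈ 81.701
Retention S: 1000/CN − 10 with CN=81.701 → S = 1700/759 ≈ 2.240 in
Initial abstraction Ia = S/5 = (1700/759)/5 = 340/759 ≈ 0.448 in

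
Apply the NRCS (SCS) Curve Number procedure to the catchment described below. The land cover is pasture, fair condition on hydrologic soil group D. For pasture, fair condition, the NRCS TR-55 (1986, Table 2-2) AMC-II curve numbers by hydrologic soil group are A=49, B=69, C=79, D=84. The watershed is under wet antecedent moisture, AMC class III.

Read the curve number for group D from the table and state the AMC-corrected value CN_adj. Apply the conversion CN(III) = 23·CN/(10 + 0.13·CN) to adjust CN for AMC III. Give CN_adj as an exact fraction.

NRCS table: pasture, fair condition, soil group D → CN(II) = 84
CN(III) from CN(II)=84: (23·84)/(10 + 0.13·84) = 48300/523 ≈ 92.352

CN_adj = 48300/523 ≈ 92.352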